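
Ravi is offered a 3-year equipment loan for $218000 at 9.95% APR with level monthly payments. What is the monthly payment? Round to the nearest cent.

Monthly rate = 9.95%/12 = 0.0082917; payment = 218,000 × 0.0082917 / (1 − (1+0.0082917)^−36) = $7,029.13.

$7,029.13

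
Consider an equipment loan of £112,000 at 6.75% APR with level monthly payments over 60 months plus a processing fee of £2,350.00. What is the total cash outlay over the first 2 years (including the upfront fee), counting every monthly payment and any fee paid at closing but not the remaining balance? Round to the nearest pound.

£55,259

At 6.75% the monthly rate is 0.0056250, so the payment is 112,000 × 0.0056250 / (1 − 1.0056250^−60) = £2,204.55.
Total outlay = 24 × £2,204.55 + £2,350.00 = £55,259.20.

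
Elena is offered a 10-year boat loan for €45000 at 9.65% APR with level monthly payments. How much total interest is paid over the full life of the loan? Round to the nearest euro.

At 9.65% the monthly rate is 0.0080417, so the payment is 45,000 × 0.0080417 / (1 − 1.0080417^−120) = €585.99.
Total paid = 120 × €585.99 = €70,318.80; interest = €70,318.80 − €45,000 = €25,318.80.

€25,319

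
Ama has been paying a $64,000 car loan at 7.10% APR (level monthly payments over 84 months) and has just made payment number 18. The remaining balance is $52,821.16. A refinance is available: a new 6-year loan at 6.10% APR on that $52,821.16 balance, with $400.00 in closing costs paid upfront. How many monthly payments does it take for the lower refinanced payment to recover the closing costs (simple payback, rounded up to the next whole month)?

5 months

Current payment = 64,000 × 7.1%/12 / (1 − (1+0.0059167)^−84) = $969.06.
Refinanced payment = 52,821.16 × 0.0050833 / (1 − (1+0.0050833)^−72) = $877.89.
Monthly savings = $969.06 − $877.89 = $91.17.
Break-even = $400.00 / $91.17 = 4.39 → 5 months.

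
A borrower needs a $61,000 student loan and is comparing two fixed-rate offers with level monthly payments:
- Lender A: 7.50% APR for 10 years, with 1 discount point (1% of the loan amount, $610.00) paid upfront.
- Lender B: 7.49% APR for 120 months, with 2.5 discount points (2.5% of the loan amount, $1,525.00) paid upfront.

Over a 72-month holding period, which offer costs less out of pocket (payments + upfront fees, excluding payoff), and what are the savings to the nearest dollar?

Lender A by $892

Lender A: at 7.50% the monthly rate is 0.0062500, so the payment is 61,000 × 0.0062500 / (1 − 1.0062500^−120) = $724.08.
Lender B: at 7.49% the monthly rate is 0.0062417, so the payment is 61,000 × 0.0062417 / (1 − 1.0062417^−120) = $723.76.
Over 72 months: Lender A costs 72 × $724.08 + $610.00 = $52,743.76; Lender B costs 72 × $723.76 + $1,525.00 = $53,635.72.
Lender A is cheaper by $53,635.72 − $52,743.76 = $891.96.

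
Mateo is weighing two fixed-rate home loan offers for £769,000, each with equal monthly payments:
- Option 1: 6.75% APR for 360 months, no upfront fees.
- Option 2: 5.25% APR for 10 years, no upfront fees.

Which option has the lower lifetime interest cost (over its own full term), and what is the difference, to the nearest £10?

Option 1: monthly rate = 6.75%/12 = 0.0056250; payment = 769,000 × 0.0056250 / (1 − (1+0.0056250)^−360) = £4,987.72.
Total interest on Option 1 = 360 × £4,987.72 − £769,000 = £1,026,579.20.
Option 2: monthly rate = 5.25%/12 = 0.0043750; payment = 769,000 × 0.0043750 / (1 − (1+0.0043750)^−120) = £8,250.73.
Total interest on Option 2 = 120 × £8,250.73 − £769,000 = £221,087.60.
Option 2 is lower by £805,491.60.

Option 2 by £805,490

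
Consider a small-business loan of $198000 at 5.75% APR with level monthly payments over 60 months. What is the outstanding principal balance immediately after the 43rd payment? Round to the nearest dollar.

$61,977

With monthly rate i = 5.75%/12 = 0.0047917, the balance after k of n payments is P · [(1+i)^n − (1+i)^k] / [(1+i)^n − 1].
(1+0.0047917)^60 = 1.33217559 and (1+0.0047917)^43 = 1.22819989, so the balance is 198,000 × (1.33217559 − 1.22819989) / (1.33217559 − 1) = $61,976.82.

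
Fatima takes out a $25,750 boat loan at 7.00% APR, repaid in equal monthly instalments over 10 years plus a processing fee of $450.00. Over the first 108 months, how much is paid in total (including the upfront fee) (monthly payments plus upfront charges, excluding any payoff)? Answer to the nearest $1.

Monthly rate = 7%/12 = 0.0058333; payment = 25,750 × 0.0058333 / (1 − (1+0.0058333)^−120) = $298.98.
Total outlay = 108 × $298.98 + $450.00 = $32,739.84.

$32,740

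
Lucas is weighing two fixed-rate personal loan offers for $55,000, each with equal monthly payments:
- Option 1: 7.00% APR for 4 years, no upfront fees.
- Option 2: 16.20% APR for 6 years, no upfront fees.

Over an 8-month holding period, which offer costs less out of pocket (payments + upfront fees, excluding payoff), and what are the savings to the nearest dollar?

Option 1: monthly rate = 7%/12 = 0.0058333; payment = 55,000 × 0.0058333 / (1 − (1+0.0058333)^−48) = $1,317.04.
Option 2: at 16.20% the monthly rate is 0.0135000, so the payment is 55,000 × 0.0135000 / (1 − 1.0135000^−72) = $1,199.12.
Over 8 months: Option 1 costs 8 × $1,317.04 = $10,536.32; Option 2 costs 8 × $1,199.12 = $9,592.96.
Option 2 is cheaper by $10,536.32 − $9,592.96 = $943.36.

Option 2 by $943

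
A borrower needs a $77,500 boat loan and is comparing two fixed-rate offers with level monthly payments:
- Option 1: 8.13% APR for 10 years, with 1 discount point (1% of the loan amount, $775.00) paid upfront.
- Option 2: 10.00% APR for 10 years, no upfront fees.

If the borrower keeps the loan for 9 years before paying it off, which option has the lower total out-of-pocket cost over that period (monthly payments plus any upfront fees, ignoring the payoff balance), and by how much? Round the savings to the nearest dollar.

Option 1: monthly rate = 8.13%/12 = 0.0067750; payment = 77,500 × 0.0067750 / (1 − (1+0.0067750)^−120) = $945.62.
Option 2: at 10.00% the monthly rate is 0.0083333, so the payment is 77,500 × 0.0083333 / (1 − 1.0083333^−120) = $1,024.17.
Over 108 months: Option 1 costs 108 × $945.62 + $775.00 = $102,901.96; Option 2 costs 108 × $1,024.17 = $110,610.36.
Option 1 is cheaper by $110,610.36 − $102,901.96 = $7,708.40.

Option 1 by $7,708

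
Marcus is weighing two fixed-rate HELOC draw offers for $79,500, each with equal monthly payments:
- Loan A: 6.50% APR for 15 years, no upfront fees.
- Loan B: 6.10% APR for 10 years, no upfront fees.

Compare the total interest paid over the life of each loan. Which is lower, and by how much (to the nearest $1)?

Loan A: at 6.50% the monthly rate is 0.0054167, so the payment is 79,500 × 0.0054167 / (1 − 1.0054167^−180) = $692.53.
Total interest on Loan A = 180 × $692.53 − $79,500 = $45,155.40.
Loan B: at 6.10% the monthly rate is 0.0050833, so the payment is 79,500 × 0.0050833 / (1 − 1.0050833^−120) = $886.61.
Total interest on Loan B = 120 × $886.61 − $79,500 = $26,893.20.
Loan B is lower by $18,262.20.

Loan B by $18,262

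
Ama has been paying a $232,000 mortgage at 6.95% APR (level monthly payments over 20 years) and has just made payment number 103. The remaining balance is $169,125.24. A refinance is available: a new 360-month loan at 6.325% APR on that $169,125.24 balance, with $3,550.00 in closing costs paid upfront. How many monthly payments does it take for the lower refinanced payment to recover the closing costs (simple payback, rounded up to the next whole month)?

5 months

Current payment = 232,000 × 6.95%/12 / (1 − (1+0.0057917)^−240) = $1,791.74.
Refinanced payment = 169,125.24 × 0.0052708 / (1 − (1+0.0052708)^−360) = $1,049.60.
Monthly savings = $1,791.74 − $1,049.60 = $742.14.
Break-even = $3,550.00 / $742.14 = 4.78 → 5 months.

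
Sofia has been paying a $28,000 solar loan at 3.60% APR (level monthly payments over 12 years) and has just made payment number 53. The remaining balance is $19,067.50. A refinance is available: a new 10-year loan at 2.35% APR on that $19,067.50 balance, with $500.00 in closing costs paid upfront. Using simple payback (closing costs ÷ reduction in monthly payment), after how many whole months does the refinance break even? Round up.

Current payment = 28,000 × 3.6%/12 / (1 − (1+0.0030000)^−144) = $239.75.
Refinanced payment = 19,067.50 × 0.0019583 / (1 − (1+0.0019583)^−120) = $178.45.
Monthly savings = $239.75 − $178.45 = $61.30.
Break-even = $500.00 / $61.30 = 8.16 → 9 months.

9 months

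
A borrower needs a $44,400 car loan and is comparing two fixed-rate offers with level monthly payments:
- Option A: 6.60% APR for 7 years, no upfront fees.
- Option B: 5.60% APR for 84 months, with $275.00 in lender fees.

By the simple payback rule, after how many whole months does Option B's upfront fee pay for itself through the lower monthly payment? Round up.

Option A: monthly rate = 6.6%/12 = 0.0055000; payment = 44,400 × 0.0055000 / (1 − (1+0.0055000)^−84) = $661.47.
Option B: monthly rate = 5.6%/12 = 0.0046667; payment = 44,400 × 0.0046667 / (1 − (1+0.0046667)^−84) = $640.14.
Monthly savings = $661.47 − $640.14 = $21.33.
Break-even = $275.00 / $21.33 = 12.89 → 13 months.

13 months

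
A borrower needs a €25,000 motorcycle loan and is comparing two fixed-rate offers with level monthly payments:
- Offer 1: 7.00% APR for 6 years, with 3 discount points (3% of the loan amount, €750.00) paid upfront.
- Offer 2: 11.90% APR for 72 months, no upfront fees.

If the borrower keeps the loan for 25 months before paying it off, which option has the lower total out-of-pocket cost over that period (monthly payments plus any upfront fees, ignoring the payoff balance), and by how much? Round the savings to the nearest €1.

Offer 1: monthly rate = 7%/12 = 0.0058333; payment = 25,000 × 0.0058333 / (1 − (1+0.0058333)^−72) = €426.23.
Offer 2: monthly rate = 11.9%/12 = 0.0099167; payment = 25,000 × 0.0099167 / (1 − (1+0.0099167)^−72) = €487.46.
Over 25 months: Offer 1 costs 25 × €426.23 + €750.00 = €11,405.75; Offer 2 costs 25 × €487.46 = €12,186.50.
Offer 1 is cheaper by €12,186.50 − €11,405.75 = €780.75.

Offer 1 by €781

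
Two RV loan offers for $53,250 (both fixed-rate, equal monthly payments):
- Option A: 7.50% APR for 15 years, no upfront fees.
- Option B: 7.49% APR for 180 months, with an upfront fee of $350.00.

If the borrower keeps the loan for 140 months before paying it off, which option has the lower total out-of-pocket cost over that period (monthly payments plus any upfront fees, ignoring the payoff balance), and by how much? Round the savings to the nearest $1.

Option A by $308

Option A: monthly rate = 7.5%/12 = 0.0062500; payment = 53,250 × 0.0062500 / (1 − (1+0.0062500)^−180) = $493.63.
Option B: monthly rate = 7.49%/12 = 0.0062417; payment = 53,250 × 0.0062417 / (1 − (1+0.0062417)^−180) = $493.33.
Over 140 months: Option A costs 140 × $493.63 = $69,108.20; Option B costs 140 × $493.33 + $350.00 = $69,416.20.
Option A is cheaper by $69,416.20 − $69,108.20 = $308.00.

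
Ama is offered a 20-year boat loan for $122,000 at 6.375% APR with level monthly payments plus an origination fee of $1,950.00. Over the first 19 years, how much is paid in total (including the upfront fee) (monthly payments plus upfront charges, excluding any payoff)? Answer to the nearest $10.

At 6.375% the monthly rate is 0.0053125, so the payment is 122,000 × 0.0053125 / (1 − 1.0053125^−240) = $900.64.
Total outlay = 228 × $900.64 + $1,950.00 = $207,295.92.

$207,300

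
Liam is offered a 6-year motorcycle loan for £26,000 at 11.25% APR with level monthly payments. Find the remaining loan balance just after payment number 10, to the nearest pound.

With monthly rate i = 11.25%/12 = 0.0093750, the balance after k of n payments is P · [(1+i)^n − (1+i)^k] / [(1+i)^n − 1].
(1+0.0093750)^72 = 1.95786692 and (1+0.0093750)^10 = 1.09780560, so the balance is 26,000 × (1.95786692 − 1.09780560) / (1.95786692 − 1) = £23,345.20.

£23,345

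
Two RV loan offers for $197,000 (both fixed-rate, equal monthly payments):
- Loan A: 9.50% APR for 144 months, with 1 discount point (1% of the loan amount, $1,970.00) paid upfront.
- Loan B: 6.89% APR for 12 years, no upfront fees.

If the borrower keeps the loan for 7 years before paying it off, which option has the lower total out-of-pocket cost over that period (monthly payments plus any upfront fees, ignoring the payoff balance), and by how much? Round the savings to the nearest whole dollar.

Loan A: at 9.50% the monthly rate is 0.0079167, so the payment is 197,000 × 0.0079167 / (1 − 1.0079167^−144) = $2,297.76.
Loan B: monthly rate = 6.89%/12 = 0.0057417; payment = 197,000 × 0.0057417 / (1 − (1+0.0057417)^−144) = $2,014.38.
Over 84 months: Loan A costs 84 × $2,297.76 + $1,970.00 = $194,981.84; Loan B costs 84 × $2,014.38 = $169,207.92.
Loan B is cheaper by $194,981.84 − $169,207.92 = $25,773.92.

Loan B by $25,774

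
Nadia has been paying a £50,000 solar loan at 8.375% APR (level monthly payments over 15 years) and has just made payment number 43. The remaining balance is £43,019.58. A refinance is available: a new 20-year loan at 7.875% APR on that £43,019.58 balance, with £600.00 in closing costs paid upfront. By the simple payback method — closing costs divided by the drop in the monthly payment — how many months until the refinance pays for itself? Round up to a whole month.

5 months

Current payment = 50,000 × 8.375%/12 / (1 − (1+0.0069792)^−180) = £488.71.
Refinanced payment = 43,019.58 × 0.0065625 / (1 − (1+0.0065625)^−240) = £356.49.
Monthly savings = £488.71 − £356.49 = £132.22.
Break-even = £600.00 / £132.22 = 4.54 → 5 months.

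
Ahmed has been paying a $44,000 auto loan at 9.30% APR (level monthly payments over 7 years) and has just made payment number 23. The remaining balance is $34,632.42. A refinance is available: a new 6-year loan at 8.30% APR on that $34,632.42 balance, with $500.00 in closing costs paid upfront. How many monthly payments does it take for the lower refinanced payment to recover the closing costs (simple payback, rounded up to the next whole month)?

Current payment = 44,000 × 9.3%/12 / (1 − (1+0.0077500)^−84) = $714.64.
Refinanced payment = 34,632.42 × 0.0069167 / (1 − (1+0.0069167)^−72) = $612.30.
Monthly savings = $714.64 − $612.30 = $102.34.
Break-even = $500.00 / $102.34 = 4.89 → 5 months.

5 months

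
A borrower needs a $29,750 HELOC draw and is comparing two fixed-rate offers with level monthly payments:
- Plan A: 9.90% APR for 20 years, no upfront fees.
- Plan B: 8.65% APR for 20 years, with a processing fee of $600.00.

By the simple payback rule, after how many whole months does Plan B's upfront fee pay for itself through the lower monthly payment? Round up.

Plan A: monthly rate = 9.9%/12 = 0.0082500; payment = 29,750 × 0.0082500 / (1 − (1+0.0082500)^−240) = $285.13.
Plan B: monthly rate = 8.65%/12 = 0.0072083; payment = 29,750 × 0.0072083 / (1 − (1+0.0072083)^−240) = $261.01.
Monthly savings = $285.13 − $261.01 = $24.12.
Break-even = $600.00 / $24.12 = 24.88 → 25 months.

25 months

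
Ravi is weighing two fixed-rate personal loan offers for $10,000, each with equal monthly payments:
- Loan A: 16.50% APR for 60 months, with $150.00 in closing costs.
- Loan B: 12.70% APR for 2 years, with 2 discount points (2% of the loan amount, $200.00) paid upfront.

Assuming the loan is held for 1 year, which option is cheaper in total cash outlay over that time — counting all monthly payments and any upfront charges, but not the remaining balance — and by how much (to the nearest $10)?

Loan A: monthly rate = 16.5%/12 = 0.0137500; payment = 10,000 × 0.0137500 / (1 − (1+0.0137500)^−60) = $245.85.
Loan B: monthly rate = 12.7%/12 = 0.0105833; payment = 10,000 × 0.0105833 / (1 − (1+0.0105833)^−24) = $474.01.
Over 12 months: Loan A costs 12 × $245.85 + $150.00 = $3,100.20; Loan B costs 12 × $474.01 + $200.00 = $5,888.12.
Loan A is cheaper by $5,888.12 − $3,100.20 = $2,787.92.

Loan A by $2,790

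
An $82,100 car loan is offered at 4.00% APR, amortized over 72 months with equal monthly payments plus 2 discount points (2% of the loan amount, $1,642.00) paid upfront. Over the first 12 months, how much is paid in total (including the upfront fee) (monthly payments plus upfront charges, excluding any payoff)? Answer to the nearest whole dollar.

Monthly rate = 4%/12 = 0.0033333; payment = 82,100 × 0.0033333 / (1 − (1+0.0033333)^−72) = $1,284.47.
Total outlay = 12 × $1,284.47 + $1,642.00 = $17,055.64.

$17,056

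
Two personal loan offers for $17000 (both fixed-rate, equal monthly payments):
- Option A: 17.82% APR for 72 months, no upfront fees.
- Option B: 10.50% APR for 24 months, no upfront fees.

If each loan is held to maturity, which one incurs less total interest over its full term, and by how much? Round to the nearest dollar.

Option A: monthly rate = 17.82%/12 = 0.0148500; payment = 17,000 × 0.0148500 / (1 − (1+0.0148500)^−72) = $386.00.
Total interest on Option A = 72 × $386.00 − $17,000 = $10,792.00.
Option B: at 10.50% the monthly rate is 0.0087500, so the payment is 17,000 × 0.0087500 / (1 − 1.0087500^−24) = $788.39.
Total interest on Option B = 24 × $788.39 − $17,000 = $1,921.36.
Option B is lower by $8,870.64.

Option B by $8,871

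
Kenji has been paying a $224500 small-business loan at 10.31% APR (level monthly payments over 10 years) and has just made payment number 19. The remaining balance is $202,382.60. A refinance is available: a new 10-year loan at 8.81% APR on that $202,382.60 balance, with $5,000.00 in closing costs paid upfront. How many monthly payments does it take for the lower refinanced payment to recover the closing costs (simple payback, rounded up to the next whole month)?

Current payment = 224,500 × 10.31%/12 / (1 − (1+0.0085917)^−120) = $3,005.46.
Refinanced payment = 202,382.60 × 0.0073417 / (1 − (1+0.0073417)^−120) = $2,542.93.
Monthly savings = $3,005.46 − $2,542.93 = $462.53.
Break-even = $5,000.00 / $462.53 = 10.81 → 11 months.

11 months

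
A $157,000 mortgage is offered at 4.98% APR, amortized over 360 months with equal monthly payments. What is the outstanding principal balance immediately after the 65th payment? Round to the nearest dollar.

$142,906

With monthly rate i = 4.98%/12 = 0.0041500, the balance after k of n payments is P · [(1+i)^n − (1+i)^k] / [(1+i)^n − 1].
(1+0.0041500)^360 = 4.44112845 and (1+0.0041500)^65 = 1.30890618, so the balance is 157,000 × (4.44112845 − 1.30890618) / (4.44112845 − 1) = $142,906.29.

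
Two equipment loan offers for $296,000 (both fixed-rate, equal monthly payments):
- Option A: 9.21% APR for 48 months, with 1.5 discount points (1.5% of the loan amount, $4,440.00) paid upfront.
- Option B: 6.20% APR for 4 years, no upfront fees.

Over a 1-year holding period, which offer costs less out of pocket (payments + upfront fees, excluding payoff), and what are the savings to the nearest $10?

Option B by $9,440

Option A: monthly rate = 9.21%/12 = 0.0076750; payment = 296,000 × 0.0076750 / (1 − (1+0.0076750)^−48) = $7,395.52.
Option B: at 6.20% the monthly rate is 0.0051667, so the payment is 296,000 × 0.0051667 / (1 − 1.0051667^−48) = $6,978.74.
Over 12 months: Option A costs 12 × $7,395.52 + $4,440.00 = $93,186.24; Option B costs 12 × $6,978.74 = $83,744.88.
Option B is cheaper by $93,186.24 − $83,744.88 = $9,441.36.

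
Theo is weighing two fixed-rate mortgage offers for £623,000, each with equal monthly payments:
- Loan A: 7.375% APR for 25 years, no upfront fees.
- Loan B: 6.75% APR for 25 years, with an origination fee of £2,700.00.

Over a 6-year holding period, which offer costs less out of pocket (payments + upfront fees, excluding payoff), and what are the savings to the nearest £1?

Loan B by £15,228

Loan A: at 7.375% the monthly rate is 0.0061458, so the payment is 623,000 × 0.0061458 / (1 − 1.0061458^−300) = £4,553.38.
Loan B: monthly rate = 6.75%/12 = 0.0056250; payment = 623,000 × 0.0056250 / (1 − (1+0.0056250)^−300) = £4,304.38.
Over 72 months: Loan A costs 72 × £4,553.38 = £327,843.36; Loan B costs 72 × £4,304.38 + £2,700.00 = £312,615.36.
Loan B is cheaper by £327,843.36 − £312,615.36 = £15,228.00.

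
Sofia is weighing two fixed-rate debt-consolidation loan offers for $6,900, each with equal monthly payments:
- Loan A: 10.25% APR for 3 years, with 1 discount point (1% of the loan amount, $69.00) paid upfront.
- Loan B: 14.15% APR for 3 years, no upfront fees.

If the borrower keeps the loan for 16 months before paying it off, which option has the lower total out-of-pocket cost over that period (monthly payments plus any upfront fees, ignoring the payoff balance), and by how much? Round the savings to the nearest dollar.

Loan A: at 10.25% the monthly rate is 0.0085417, so the payment is 6,900 × 0.0085417 / (1 − 1.0085417^−36) = $223.45.
Loan B: monthly rate = 14.15%/12 = 0.0117917; payment = 6,900 × 0.0117917 / (1 − (1+0.0117917)^−36) = $236.33.
Over 16 months: Loan A costs 16 × $223.45 + $69.00 = $3,644.20; Loan B costs 16 × $236.33 = $3,781.28.
Loan A is cheaper by $3,781.28 − $3,644.20 = $137.08.

Loan A by $137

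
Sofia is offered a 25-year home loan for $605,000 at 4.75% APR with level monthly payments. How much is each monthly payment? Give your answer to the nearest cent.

$3,449.21

At 4.75% the monthly rate is 0.0039583, so the payment is 605,000 × 0.0039583 / (1 − 1.0039583^−300) = $3,449.21.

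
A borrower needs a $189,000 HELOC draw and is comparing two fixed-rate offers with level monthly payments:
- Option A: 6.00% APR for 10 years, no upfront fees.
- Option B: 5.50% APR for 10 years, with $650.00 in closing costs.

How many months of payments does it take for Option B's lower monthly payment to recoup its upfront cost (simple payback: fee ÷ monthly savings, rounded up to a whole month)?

14 months

Option A: at 6.00% the monthly rate is 0.0050000, so the payment is 189,000 × 0.0050000 / (1 − 1.0050000^−120) = $2,098.29.
Option B: monthly rate = 5.5%/12 = 0.0045833; payment = 189,000 × 0.0045833 / (1 − (1+0.0045833)^−120) = $2,051.15.
Monthly savings = $2,098.29 − $2,051.15 = $47.14.
Break-even = $650.00 / $47.14 = 13.79 → 14 months.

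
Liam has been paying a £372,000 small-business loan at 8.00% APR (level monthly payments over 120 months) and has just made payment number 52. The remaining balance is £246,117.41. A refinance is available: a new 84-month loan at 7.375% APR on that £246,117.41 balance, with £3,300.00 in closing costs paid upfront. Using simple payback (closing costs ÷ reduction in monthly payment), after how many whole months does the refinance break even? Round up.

Current payment = 372,000 × 8%/12 / (1 − (1+0.0066667)^−120) = £4,513.39.
Refinanced payment = 246,117.41 × 0.0061458 / (1 − (1+0.0061458)^−84) = £3,759.85.
Monthly savings = £4,513.39 − £3,759.85 = £753.54.
Break-even = £3,300.00 / £753.54 = 4.38 → 5 months.

5 months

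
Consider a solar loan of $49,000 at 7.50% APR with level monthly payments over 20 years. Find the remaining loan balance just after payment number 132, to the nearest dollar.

$30,933

With monthly rate i = 7.5%/12 = 0.0062500, the balance after k of n payments is P · [(1+i)^n − (1+i)^k] / [(1+i)^n − 1].
(1+0.0062500)^240 = 4.46081703 and (1+0.0062500)^132 = 2.27602970, so the balance is 49,000 × (4.46081703 − 2.27602970) / (4.46081703 − 1) = $30,933.33.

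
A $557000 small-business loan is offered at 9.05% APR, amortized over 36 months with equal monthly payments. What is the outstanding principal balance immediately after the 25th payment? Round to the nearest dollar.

With monthly rate i = 9.05%/12 = 0.0075417, the balance after k of n payments is P · [(1+i)^n − (1+i)^k] / [(1+i)^n − 1].
(1+0.0075417)^36 = 1.31059514 and (1+0.0075417)^25 = 1.20663351, so the balance is 557,000 × (1.31059514 − 1.20663351) / (1.31059514 − 1) = $186,437.64.

$186,438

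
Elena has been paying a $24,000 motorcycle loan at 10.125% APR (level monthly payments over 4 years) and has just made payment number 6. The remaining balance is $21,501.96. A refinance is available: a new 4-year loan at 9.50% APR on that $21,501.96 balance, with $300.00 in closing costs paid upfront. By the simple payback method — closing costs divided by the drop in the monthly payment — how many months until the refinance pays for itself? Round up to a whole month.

5 months

Current payment = 24,000 × 10.125%/12 / (1 − (1+0.0084375)^−48) = $610.14.
Refinanced payment = 21,501.96 × 0.0079167 / (1 − (1+0.0079167)^−48) = $540.20.
Monthly savings = $610.14 − $540.20 = $69.94.
Break-even = $300.00 / $69.94 = 4.29 → 5 months.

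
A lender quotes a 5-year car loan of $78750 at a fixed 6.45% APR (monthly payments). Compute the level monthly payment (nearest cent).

At 6.45% the monthly rate is 0.0053750, so the payment is 78,750 × 0.0053750 / (1 − 1.0053750^−60) = $1,538.99.

$1,538.99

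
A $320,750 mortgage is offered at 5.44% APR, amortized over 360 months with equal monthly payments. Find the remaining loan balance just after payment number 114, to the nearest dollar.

$267,906

With monthly rate i = 5.44%/12 = 0.0045333, the balance after k of n payments is P · [(1+i)^n − (1+i)^k] / [(1+i)^n − 1].
(1+0.0045333)^360 = 5.09526635 and (1+0.0045333)^114 = 1.67469677, so the balance is 320,750 × (5.09526635 − 1.67469677) / (5.09526635 − 1) = $267,906.31.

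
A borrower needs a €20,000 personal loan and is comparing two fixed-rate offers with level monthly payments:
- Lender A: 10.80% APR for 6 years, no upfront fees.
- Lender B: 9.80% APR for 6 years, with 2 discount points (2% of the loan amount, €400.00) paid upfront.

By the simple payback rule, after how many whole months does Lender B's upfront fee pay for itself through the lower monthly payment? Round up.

Lender A: monthly rate = 10.8%/12 = 0.0090000; payment = 20,000 × 0.0090000 / (1 − (1+0.0090000)^−72) = €378.64.
Lender B: monthly rate = 9.8%/12 = 0.0081667; payment = 20,000 × 0.0081667 / (1 − (1+0.0081667)^−72) = €368.50.
Monthly savings = €378.64 − €368.50 = €10.14.
Break-even = €400.00 / €10.14 = 39.45 → 40 months.

40 months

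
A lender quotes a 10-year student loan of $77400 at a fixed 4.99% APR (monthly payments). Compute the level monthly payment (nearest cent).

$820.57

At 4.99% the monthly rate is 0.0041583, so the payment is 77,400 × 0.0041583 / (1 − 1.0041583^−120) = $820.57.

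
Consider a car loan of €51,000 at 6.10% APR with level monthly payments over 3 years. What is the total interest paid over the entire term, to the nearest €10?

€4,940

Monthly rate = 6.1%/12 = 0.0050833; payment = 51,000 × 0.0050833 / (1 − (1+0.0050833)^−36) = €1,553.83.
Total paid = 36 × €1,553.83 = €55,937.88; interest = €55,937.88 − €51,000 = €4,937.88.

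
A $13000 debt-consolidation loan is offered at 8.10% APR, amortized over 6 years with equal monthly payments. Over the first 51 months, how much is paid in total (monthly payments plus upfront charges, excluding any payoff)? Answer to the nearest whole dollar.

Monthly rate = 8.1%/12 = 0.0067500; payment = 13,000 × 0.0067500 / (1 − (1+0.0067500)^−72) = $228.57.
Total outlay = 51 × $228.57 = $11,657.07.

$11,657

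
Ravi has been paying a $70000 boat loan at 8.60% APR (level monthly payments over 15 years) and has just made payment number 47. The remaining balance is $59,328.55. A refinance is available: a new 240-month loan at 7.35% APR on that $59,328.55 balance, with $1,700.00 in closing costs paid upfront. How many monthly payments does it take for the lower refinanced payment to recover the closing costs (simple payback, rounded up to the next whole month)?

Current payment = 70,000 × 8.6%/12 / (1 − (1+0.0071667)^−180) = $693.43.
Refinanced payment = 59,328.55 × 0.0061250 / (1 − (1+0.0061250)^−240) = $472.52.
Monthly savings = $693.43 − $472.52 = $220.91.
Break-even = $1,700.00 / $220.91 = 7.70 → 8 months.

8 months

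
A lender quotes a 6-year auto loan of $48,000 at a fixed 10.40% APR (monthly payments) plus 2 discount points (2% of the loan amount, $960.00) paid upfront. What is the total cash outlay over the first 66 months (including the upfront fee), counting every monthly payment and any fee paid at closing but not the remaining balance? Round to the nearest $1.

$60,291

At 10.40% the monthly rate is 0.0086667, so the payment is 48,000 × 0.0086667 / (1 − 1.0086667^−72) = $898.95.
Total outlay = 66 × $898.95 + $960.00 = $60,290.70.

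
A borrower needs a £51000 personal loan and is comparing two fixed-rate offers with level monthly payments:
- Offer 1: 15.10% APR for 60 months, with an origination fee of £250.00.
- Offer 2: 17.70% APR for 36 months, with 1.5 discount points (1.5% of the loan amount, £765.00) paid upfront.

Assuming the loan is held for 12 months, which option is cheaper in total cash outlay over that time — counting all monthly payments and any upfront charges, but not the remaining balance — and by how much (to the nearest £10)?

Offer 1: at 15.10% the monthly rate is 0.0125833, so the payment is 51,000 × 0.0125833 / (1 − 1.0125833^−60) = £1,215.97.
Offer 2: at 17.70% the monthly rate is 0.0147500, so the payment is 51,000 × 0.0147500 / (1 − 1.0147500^−36) = £1,836.11.
Over 12 months: Offer 1 costs 12 × £1,215.97 + £250.00 = £14,841.64; Offer 2 costs 12 × £1,836.11 + £765.00 = £22,798.32.
Offer 1 is cheaper by £22,798.32 − £14,841.64 = £7,956.68.

Offer 1 by £7,960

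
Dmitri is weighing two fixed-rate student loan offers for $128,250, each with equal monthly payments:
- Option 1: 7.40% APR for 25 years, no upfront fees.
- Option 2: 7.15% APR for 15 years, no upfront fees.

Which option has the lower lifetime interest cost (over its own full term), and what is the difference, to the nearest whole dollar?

Option 2 by $72,394

Option 1: at 7.40% the monthly rate is 0.0061667, so the payment is 128,250 × 0.0061667 / (1 − 1.0061667^−300) = $939.43.
Total interest on Option 1 = 300 × $939.43 − $128,250 = $153,579.00.
Option 2: at 7.15% the monthly rate is 0.0059583, so the payment is 128,250 × 0.0059583 / (1 − 1.0059583^−180) = $1,163.53.
Total interest on Option 2 = 180 × $1,163.53 − $128,250 = $81,185.40.
Option 2 is lower by $72,393.60.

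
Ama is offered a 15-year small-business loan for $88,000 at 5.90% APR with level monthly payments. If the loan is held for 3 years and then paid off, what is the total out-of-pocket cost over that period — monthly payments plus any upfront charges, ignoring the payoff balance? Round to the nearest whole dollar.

Monthly rate = 5.9%/12 = 0.0049167; payment = 88,000 × 0.0049167 / (1 − (1+0.0049167)^−180) = $737.85.
Total outlay = 36 × $737.85 = $26,562.60.

$26,563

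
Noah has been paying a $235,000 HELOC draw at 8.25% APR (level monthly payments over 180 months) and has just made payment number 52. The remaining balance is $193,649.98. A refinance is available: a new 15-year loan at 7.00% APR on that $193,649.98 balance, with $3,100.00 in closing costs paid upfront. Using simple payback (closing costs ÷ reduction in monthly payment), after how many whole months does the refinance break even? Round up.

Current payment = 235,000 × 8.25%/12 / (1 − (1+0.0068750)^−180) = $2,279.83.
Refinanced payment = 193,649.98 × 0.0058333 / (1 − (1+0.0058333)^−180) = $1,740.58.
Monthly savings = $2,279.83 − $1,740.58 = $539.25.
Break-even = $3,100.00 / $539.25 = 5.75 → 6 months.

6 months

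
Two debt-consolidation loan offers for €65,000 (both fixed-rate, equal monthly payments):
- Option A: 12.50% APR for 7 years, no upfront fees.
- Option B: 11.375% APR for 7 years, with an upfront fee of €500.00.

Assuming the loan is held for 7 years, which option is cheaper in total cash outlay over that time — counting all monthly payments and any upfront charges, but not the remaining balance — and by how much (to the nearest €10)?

Option A: monthly rate = 12.5%/12 = 0.0104167; payment = 65,000 × 0.0104167 / (1 − (1+0.0104167)^−84) = €1,164.88.
Option B: at 11.375% the monthly rate is 0.0094792, so the payment is 65,000 × 0.0094792 / (1 − 1.0094792^−84) = €1,125.82.
Over 84 months: Option A costs 84 × €1,164.88 = €97,849.92; Option B costs 84 × €1,125.82 + €500.00 = €95,068.88.
Option B is cheaper by €97,849.92 − €95,068.88 = €2,781.04.

Option B by €2,780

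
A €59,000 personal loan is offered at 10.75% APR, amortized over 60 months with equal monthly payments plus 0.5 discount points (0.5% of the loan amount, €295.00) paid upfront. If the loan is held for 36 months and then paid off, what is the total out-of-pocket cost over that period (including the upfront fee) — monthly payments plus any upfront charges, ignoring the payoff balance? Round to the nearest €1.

€46,212

At 10.75% the monthly rate is 0.0089583, so the payment is 59,000 × 0.0089583 / (1 − 1.0089583^−60) = €1,275.46.
Total outlay = 36 × €1,275.46 + €295.00 = €46,211.56.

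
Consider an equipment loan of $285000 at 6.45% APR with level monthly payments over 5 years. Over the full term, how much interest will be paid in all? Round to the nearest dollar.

$49,181

Monthly rate = 6.45%/12 = 0.0053750; payment = 285,000 × 0.0053750 / (1 − (1+0.0053750)^−60) = $5,569.68.
Total paid = 60 × $5,569.68 = $334,180.80; interest = $334,180.80 − $285,000 = $49,180.80.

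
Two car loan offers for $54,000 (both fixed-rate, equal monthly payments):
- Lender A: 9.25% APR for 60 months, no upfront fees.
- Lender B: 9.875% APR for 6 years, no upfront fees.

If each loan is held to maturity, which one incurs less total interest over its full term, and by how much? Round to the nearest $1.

Lender A: monthly rate = 9.25%/12 = 0.0077083; payment = 54,000 × 0.0077083 / (1 − (1+0.0077083)^−60) = $1,127.51.
Total interest on Lender A = 60 × $1,127.51 − $54,000 = $13,650.60.
Lender B: monthly rate = 9.875%/12 = 0.0082292; payment = 54,000 × 0.0082292 / (1 − (1+0.0082292)^−72) = $996.99.
Total interest on Lender B = 72 × $996.99 − $54,000 = $17,783.28.
Lender A is lower by $4,132.68.

Lender A by $4,133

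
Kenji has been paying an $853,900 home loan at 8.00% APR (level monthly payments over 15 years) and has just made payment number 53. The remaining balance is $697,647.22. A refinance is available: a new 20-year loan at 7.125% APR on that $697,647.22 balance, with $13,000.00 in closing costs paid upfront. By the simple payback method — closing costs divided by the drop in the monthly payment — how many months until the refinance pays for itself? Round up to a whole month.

Current payment = 853,900 × 8%/12 / (1 − (1+0.0066667)^−180) = $8,160.31.
Refinanced payment = 697,647.22 × 0.0059375 / (1 − (1+0.0059375)^−240) = $5,461.32.
Monthly savings = $8,160.31 − $5,461.32 = $2,698.99.
Break-even = $13,000.00 / $2,698.99 = 4.82 → 5 months.

5 months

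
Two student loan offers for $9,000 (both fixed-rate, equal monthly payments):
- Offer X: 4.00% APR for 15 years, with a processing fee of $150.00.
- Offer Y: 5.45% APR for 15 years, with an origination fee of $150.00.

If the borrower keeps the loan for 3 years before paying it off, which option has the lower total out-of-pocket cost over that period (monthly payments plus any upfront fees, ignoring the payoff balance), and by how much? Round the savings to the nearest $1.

Offer X by $242

Offer X: monthly rate = 4%/12 = 0.0033333; payment = 9,000 × 0.0033333 / (1 − (1+0.0033333)^−180) = $66.57.
Offer Y: monthly rate = 5.45%/12 = 0.0045417; payment = 9,000 × 0.0045417 / (1 − (1+0.0045417)^−180) = $73.30.
Over 36 months: Offer X costs 36 × $66.57 + $150.00 = $2,546.52; Offer Y costs 36 × $73.30 + $150.00 = $2,788.80.
Offer X is cheaper by $2,788.80 − $2,546.52 = $242.28.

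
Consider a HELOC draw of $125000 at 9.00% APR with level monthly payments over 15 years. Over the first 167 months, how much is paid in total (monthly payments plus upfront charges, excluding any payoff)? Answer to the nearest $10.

Monthly rate = 9%/12 = 0.0075000; payment = 125,000 × 0.0075000 / (1 − (1+0.0075000)^−180) = $1,267.83.
Total outlay = 167 × $1,267.83 = $211,727.61.

$211,730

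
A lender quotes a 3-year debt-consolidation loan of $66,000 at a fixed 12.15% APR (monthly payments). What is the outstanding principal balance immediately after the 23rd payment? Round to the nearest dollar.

With monthly rate i = 12.15%/12 = 0.0101250, the balance after k of n payments is P · [(1+i)^n − (1+i)^k] / [(1+i)^n − 1].
(1+0.0101250)^36 = 1.43715732 and (1+0.0101250)^23 = 1.26074645, so the balance is 66,000 × (1.43715732 − 1.26074645) / (1.43715732 − 1) = $26,633.70.

$26,634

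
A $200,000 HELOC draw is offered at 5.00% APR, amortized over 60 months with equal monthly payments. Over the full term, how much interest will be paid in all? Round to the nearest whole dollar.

Monthly rate = 5%/12 = 0.0041667; payment = 200,000 × 0.0041667 / (1 − (1+0.0041667)^−60) = $3,774.25.
Total paid = 60 × $3,774.25 = $226,455.00; interest = $226,455.00 − $200,000 = $26,455.00.

$26,455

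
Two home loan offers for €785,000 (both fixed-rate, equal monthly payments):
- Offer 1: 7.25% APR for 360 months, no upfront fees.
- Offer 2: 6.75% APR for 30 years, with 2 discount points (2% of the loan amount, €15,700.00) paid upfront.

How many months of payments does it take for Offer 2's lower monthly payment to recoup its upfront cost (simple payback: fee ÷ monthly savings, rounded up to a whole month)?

60 months

Offer 1: at 7.25% the monthly rate is 0.0060417, so the payment is 785,000 × 0.0060417 / (1 − 1.0060417^−360) = €5,355.08.
Offer 2: at 6.75% the monthly rate is 0.0056250, so the payment is 785,000 × 0.0056250 / (1 − 1.0056250^−360) = €5,091.50.
Monthly savings = €5,355.08 − €5,091.50 = €263.58.
Break-even = €15,700.00 / €263.58 = 59.56 → 60 months.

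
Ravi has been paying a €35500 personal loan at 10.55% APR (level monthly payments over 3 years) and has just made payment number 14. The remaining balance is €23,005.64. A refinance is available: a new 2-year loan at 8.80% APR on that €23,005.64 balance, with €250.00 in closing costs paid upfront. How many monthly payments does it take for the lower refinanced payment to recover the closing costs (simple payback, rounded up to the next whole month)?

Current payment = 35,500 × 10.55%/12 / (1 − (1+0.0087917)^−36) = €1,154.67.
Refinanced payment = 23,005.64 × 0.0073333 / (1 − (1+0.0073333)^−24) = €1,048.90.
Monthly savings = €1,154.67 − €1,048.90 = €105.77.
Break-even = €250.00 / €105.77 = 2.36 → 3 months.

3 months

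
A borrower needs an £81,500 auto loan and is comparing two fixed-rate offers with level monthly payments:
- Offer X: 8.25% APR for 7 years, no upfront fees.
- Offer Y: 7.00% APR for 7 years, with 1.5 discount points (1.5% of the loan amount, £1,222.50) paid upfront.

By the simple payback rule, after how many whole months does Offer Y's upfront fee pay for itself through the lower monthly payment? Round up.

Offer X: at 8.25% the monthly rate is 0.0068750, so the payment is 81,500 × 0.0068750 / (1 − 1.0068750^−84) = £1,280.45.
Offer Y: monthly rate = 7%/12 = 0.0058333; payment = 81,500 × 0.0058333 / (1 − (1+0.0058333)^−84) = £1,230.05.
Monthly savings = £1,280.45 − £1,230.05 = £50.40.
Break-even = £1,222.50 / £50.40 = 24.26 → 25 months.

25 months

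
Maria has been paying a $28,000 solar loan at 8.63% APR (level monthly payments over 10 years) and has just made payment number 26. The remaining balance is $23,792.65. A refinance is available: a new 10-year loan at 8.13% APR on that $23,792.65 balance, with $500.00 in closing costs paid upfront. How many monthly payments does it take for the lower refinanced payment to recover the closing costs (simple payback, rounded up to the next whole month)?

9 months

Current payment = 28,000 × 8.63%/12 / (1 − (1+0.0071917)^−120) = $349.11.
Refinanced payment = 23,792.65 × 0.0067750 / (1 − (1+0.0067750)^−120) = $290.31.
Monthly savings = $349.11 − $290.31 = $58.80.
Break-even = $500.00 / $58.80 = 8.50 → 9 months.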